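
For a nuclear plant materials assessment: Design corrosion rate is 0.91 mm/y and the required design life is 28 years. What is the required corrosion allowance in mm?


Corrosion allowance = CR × design life
CA = 0.91 * 28 = 25.48 mm

25.48 mm


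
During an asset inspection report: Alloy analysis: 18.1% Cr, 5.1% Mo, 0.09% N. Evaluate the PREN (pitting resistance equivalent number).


Apply the PREN formula: PREN = Cr + 3.3*Mo + 16*N
PREN = 18.1 + 3.3*5.1 + 16*0.09
PREN = 18.1 + 16.83 + 1.44 = 36.37

36.37


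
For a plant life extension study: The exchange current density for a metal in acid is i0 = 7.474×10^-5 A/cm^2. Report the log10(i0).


i0 = 7.474×10^-5 A/cm^2
log10(i0) = -4.126

-4.126


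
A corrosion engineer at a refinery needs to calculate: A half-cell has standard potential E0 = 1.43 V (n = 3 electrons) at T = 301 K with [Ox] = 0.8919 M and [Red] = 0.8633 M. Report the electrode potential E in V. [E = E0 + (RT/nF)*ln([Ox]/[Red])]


Apply the Nernst equation: E = E0 + (RT/nF)*ln([Ox]/[Red])
Step 1: RT/nF = 8.314*301/(3*96485) = 0.00864561 V
Step 2: [Ox]/[Red] = 0.8919/0.8633 = 1.033129
Step 3: ln(1.033129) = 0.032592
Step 4: correction = 0.00864561 * 0.032592 = 0.0003 V
E = 1.43 + 0.0003 = 1.4303 V

1.4303 V


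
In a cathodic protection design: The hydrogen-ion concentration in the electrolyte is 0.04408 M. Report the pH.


pH = −log10[H+]
pH = −log10(0.04408) = 1.36

1.36


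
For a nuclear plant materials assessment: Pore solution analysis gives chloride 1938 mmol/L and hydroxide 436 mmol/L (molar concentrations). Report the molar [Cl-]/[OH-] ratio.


Threshold parameter = [Cl-] / [OH-] (molar basis; both in mmol/L, so units cancel)
Ratio = 1938 / 436 = 4.44

4.44


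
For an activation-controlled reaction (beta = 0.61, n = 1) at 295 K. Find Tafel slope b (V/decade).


Apply the Tafel slope relation: b = 2.303*R*T/(beta*n*F)
Numerator: 2.303 * 8.314 * 295 = 5648.41
Denominator: 0.61 * 1 * 96485 = 58855.85
b = 5648.41 / 58855.85 = 0.096 V/decade

0.096 V/decade


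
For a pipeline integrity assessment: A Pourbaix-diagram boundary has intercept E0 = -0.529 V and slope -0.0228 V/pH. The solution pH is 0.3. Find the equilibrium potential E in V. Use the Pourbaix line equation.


Apply the Pourbaix line equation: E = E0 + slope*pH
E = -0.529 + (-0.0228)*0.3 = -0.529 + (-0.00684) = -0.53584 V
Rounded to 3 decimal places: E = -0.536 V

-0.536 V


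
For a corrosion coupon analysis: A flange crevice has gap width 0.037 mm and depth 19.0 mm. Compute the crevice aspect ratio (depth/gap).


Aspect ratio = depth / gap
Ratio = 19.0 / 0.037 = 513.5

513.5


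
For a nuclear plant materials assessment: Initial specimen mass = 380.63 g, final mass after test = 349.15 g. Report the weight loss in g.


Weight loss = initial − final
WL = 380.63 − 349.15 = 31.48 g

31.48 g


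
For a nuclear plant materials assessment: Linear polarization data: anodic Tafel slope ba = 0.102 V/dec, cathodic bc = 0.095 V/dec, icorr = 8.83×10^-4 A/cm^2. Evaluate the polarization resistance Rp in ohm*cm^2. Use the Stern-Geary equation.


Apply the Stern-Geary equation: Rp = ba*bc / (2.303*icorr*(ba+bc))
ba*bc = 0.102*0.095 = 0.00969
ba+bc = 0.197; 2.303*icorr*(ba+bc) = 2.303*8.83×10^-4*0.197 = 4.0060915×10^-4
Rp = 0.00969 / 4.0060915×10^-4 = 24.19 ohm*cm^2

24.19 ohm*cm^2


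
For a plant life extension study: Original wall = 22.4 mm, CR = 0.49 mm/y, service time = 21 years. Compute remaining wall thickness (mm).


Remaining wall = original − CR × time
t = 22.4 − 0.49*21 = 22.4 − 10.29 = 12.11 mm

12.11 mm


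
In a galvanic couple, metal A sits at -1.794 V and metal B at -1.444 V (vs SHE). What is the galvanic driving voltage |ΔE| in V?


Driving voltage is the absolute potential difference.
|ΔE| = |-1.794 − (-1.444)| = 0.35 V

0.35 V


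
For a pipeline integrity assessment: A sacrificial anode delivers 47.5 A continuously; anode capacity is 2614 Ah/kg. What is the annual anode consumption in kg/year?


Annual consumption = current * hours per year / capacity
Rate = 47.5 * 8760 / 2614 = 159.2 kg/year

159.2 kg/year


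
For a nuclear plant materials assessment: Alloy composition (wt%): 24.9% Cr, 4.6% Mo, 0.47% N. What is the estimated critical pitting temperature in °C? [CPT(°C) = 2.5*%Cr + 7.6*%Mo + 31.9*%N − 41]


Apply the ASTM G48 empirical CPT estimate: CPT(°C) = 2.5*%Cr + 7.6*%Mo + 31.9*%N − 41
2.5*24.9 = 62.25; 7.6*4.6 = 34.96; 31.9*0.47 = 14.993
CPT = 62.25 + 34.96 + 14.993 − 41 = 71.203 °C
Rounded to 0.1 °C: CPT ≈ 71.2 °C

71.2 °C


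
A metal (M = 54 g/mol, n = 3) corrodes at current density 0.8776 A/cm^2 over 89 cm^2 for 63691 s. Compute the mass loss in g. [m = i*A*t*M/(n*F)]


Apply Faraday's law: m = i*A*t*M / (n*F)
Total charge passed Q = i*A*t = 0.8776*89*63691 = 4974674.7224 C
m = Q*M/(n*F) = 4974674.7224*54/(3*96485) = 928.0629 g

928.0629 g


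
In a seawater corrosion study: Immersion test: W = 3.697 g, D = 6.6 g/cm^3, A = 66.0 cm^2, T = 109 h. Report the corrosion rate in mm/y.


Apply the mm/y weight-loss relation: CR = 87600 * W / (D * A * T)
Numerator: 87600 * 3.697 = 323857.2
Denominator: 6.6 * 66.0 * 109 = 47480.4
CR = 323857.2 / 47480.4 = 6.8209 mm/y

6.8209 mm/y


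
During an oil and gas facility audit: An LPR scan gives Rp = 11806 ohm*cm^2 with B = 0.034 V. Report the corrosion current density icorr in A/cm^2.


Apply the Stern-Geary relation: icorr = B / Rp
icorr = 0.034 / 11806 = 2.88×10^-6 A/cm^2

2.88×10^-6 A/cm^2


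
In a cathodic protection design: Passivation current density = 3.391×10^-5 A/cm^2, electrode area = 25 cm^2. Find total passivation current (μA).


I = i_pass * A, then convert A → μA (×10^6)
I = 3.391×10^-5 * 25 * 10^6 = 847.75 μA

847.75 μA


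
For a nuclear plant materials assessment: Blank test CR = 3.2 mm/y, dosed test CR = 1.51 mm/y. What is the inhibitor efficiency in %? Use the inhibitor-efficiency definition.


Apply the inhibitor-efficiency definition: IE = (CR_blank − CR_inh)/CR_blank × 100
IE = (3.2 − 1.51) / 3.2 × 100
IE = 1.69 / 3.2 × 100 = 52.8 %

52.8 %


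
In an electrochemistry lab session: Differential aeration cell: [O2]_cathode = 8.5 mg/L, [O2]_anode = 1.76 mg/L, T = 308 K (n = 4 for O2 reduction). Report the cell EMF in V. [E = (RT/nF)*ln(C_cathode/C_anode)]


Apply the Nernst concentration-cell relation: E = (RT/nF)*ln(C_cathode/C_anode)
RT/nF = 8.314*308/(4*96485) = 0.006635 V
ln(8.5/1.76) = 1.57475
E = 0.006635 * 1.57475 = 0.01045 V

0.01045 V


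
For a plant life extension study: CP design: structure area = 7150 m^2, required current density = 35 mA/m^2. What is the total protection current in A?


I = area * current density, then convert mA → A (÷1000)
I = 7150 * 35 / 1000 = 250.25 A

250.25 A


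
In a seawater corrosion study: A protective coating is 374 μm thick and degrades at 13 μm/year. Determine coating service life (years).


Service life = thickness / degradation rate
Life = 374 / 13 = 28.8 years

28.8 years


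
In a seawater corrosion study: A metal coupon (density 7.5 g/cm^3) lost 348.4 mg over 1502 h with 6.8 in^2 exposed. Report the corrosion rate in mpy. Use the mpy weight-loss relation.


Apply the mpy weight-loss relation: CR = 534 * W / (D * A * T)
Numerator: 534 * 348.4 = 186045.6
Denominator: 7.5 * 6.8 * 1502 = 76602.0
CR = 186045.6 / 76602.0 = 2.42873 mpy

2.42873 mpy


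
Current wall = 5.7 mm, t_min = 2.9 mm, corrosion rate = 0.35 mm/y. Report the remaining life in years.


Apply the remaining-life relation: RL = (t_current − t_min) / CR
RL = (5.7 − 2.9) / 0.35 = 2.8 / 0.35 = 8.0 years

8.0 years


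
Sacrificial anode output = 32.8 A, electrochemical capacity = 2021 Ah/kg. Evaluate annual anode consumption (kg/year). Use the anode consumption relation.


Annual consumption = current * hours per year / capacity
Rate = 32.8 * 8760 / 2021 = 142.2 kg/year

142.2 kg/year


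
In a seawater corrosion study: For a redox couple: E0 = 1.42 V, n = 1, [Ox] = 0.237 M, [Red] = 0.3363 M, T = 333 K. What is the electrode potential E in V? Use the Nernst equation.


Apply the Nernst equation: E = E0 + (RT/nF)*ln([Ox]/[Red])
Step 1: RT/nF = 8.314*333/(1*96485) = 0.02869422 V
Step 2: [Ox]/[Red] = 0.237/0.3363 = 0.704728
Step 3: ln(0.704728) = -0.349943
Step 4: correction = 0.02869422 * -0.349943 = -0.01 V
E = 1.42 + -0.01 = 1.41 V

1.41 V


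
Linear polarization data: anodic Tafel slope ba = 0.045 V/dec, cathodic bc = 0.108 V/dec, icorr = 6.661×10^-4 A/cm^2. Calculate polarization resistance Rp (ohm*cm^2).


Apply the Stern-Geary equation: Rp = ba*bc / (2.303*icorr*(ba+bc))
ba*bc = 0.045*0.108 = 0.00486
ba+bc = 0.153; 2.303*icorr*(ba+bc) = 2.303*6.661×10^-4*0.153 = 2.3470633×10^-4
Rp = 0.00486 / 2.3470633×10^-4 = 20.7 ohm*cm^2

20.7 ohm*cm^2


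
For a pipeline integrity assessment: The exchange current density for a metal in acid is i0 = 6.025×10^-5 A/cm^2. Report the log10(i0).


i0 = 6.025×10^-5 A/cm^2
log10(i0) = -4.22

-4.22


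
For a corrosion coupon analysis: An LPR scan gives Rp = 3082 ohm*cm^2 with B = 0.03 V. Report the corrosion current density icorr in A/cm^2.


Apply the Stern-Geary relation: icorr = B / Rp
icorr = 0.03 / 3082 = 9.734×10^-6 A/cm^2

9.734×10^-6 A/cm^2


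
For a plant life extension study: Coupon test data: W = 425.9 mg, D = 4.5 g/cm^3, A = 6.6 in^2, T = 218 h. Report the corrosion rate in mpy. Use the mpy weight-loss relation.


Apply the mpy weight-loss relation: CR = 534 * W / (D * A * T)
Numerator: 534 * 425.9 = 227430.6
Denominator: 4.5 * 6.6 * 218 = 6474.6
CR = 227430.6 / 6474.6 = 35.127 mpy

35.127 mpy


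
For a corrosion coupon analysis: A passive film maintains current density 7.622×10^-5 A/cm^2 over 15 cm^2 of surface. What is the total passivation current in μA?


I = i_pass * A, then convert A → μA (×10^6)
I = 7.622×10^-5 * 15 * 10^6 = 1143.3 μA

1143.3 μA


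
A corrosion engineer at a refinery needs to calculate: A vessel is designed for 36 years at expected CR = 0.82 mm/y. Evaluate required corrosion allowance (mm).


Corrosion allowance = CR × design life
CA = 0.82 * 36 = 29.52 mm

29.52 mm


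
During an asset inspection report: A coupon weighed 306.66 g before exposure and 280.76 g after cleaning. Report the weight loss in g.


Weight loss = initial − final
WL = 306.66 − 280.76 = 25.9 g

25.9 g


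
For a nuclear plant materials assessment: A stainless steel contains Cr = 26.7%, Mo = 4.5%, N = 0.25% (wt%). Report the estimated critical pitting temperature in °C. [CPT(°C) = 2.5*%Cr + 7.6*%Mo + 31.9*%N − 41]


Apply the ASTM G48 empirical CPT estimate: CPT(°C) = 2.5*%Cr + 7.6*%Mo + 31.9*%N − 41
2.5*26.7 = 66.75; 7.6*4.5 = 34.2; 31.9*0.25 = 7.975
CPT = 66.75 + 34.2 + 7.975 − 41 = 67.925 °C
Rounded to 0.1 °C: CPT ≈ 67.9 °C

67.9 °C


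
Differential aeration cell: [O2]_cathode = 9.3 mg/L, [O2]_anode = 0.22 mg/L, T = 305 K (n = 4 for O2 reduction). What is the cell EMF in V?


Apply the Nernst concentration-cell relation: E = (RT/nF)*ln(C_cathode/C_anode)
RT/nF = 8.314*305/(4*96485) = 0.00657037 V
ln(9.3/0.22) = 3.74414
E = 0.00657037 * 3.74414 = 0.0246 V

0.0246 V


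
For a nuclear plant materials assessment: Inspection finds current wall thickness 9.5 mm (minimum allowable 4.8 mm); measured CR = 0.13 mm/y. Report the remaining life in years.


Apply the remaining-life relation: RL = (t_current − t_min) / CR
RL = (9.5 − 4.8) / 0.13 = 4.7 / 0.13 = 36.2 years

36.2 years


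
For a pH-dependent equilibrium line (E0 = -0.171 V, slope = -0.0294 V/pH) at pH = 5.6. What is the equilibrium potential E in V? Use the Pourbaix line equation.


Apply the Pourbaix line equation: E = E0 + slope*pH
E = -0.171 + (-0.0294)*5.6 = -0.171 + (-0.16464) = -0.33564 V
Rounded to 4 decimal places: E = -0.3356 V

-0.3356 V


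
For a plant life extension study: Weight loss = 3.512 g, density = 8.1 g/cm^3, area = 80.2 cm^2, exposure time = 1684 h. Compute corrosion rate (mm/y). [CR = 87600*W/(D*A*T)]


Apply the mm/y weight-loss relation: CR = 87600 * W / (D * A * T)
Numerator: 87600 * 3.512 = 307651.2
Denominator: 8.1 * 80.2 * 1684 = 1093960.08
CR = 307651.2 / 1093960.08 = 0.28123 mm/y

0.28123 mm/y


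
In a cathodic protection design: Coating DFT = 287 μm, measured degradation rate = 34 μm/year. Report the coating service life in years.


Service life = thickness / degradation rate
Life = 287 / 34 = 8.4 years

8.4 years


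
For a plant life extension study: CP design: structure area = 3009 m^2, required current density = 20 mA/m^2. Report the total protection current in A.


I = area * current density, then convert mA → A (÷1000)
I = 3009 * 20 / 1000 = 60.18 A

60.18 A


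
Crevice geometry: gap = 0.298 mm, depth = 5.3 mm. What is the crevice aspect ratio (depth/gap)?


Aspect ratio = depth / gap
Ratio = 5.3 / 0.298 = 17.8

17.8


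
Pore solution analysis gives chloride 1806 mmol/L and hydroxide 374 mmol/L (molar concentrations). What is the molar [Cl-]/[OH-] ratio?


Threshold parameter = [Cl-] / [OH-] (molar basis; both in mmol/L, so units cancel)
Ratio = 1806 / 374 = 4.83

4.83


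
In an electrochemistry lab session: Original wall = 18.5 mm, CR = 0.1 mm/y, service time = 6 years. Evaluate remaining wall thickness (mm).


Remaining wall = original − CR × time
t = 18.5 − 0.1*6 = 18.5 − 0.6 = 17.9 mm

17.9 mm


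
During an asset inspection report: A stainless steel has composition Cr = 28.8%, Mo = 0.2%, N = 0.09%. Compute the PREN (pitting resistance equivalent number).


Apply the PREN formula: PREN = Cr + 3.3*Mo + 16*N
PREN = 28.8 + 3.3*0.2 + 16*0.09
PREN = 28.8 + 0.66 + 1.44 = 30.9

30.9


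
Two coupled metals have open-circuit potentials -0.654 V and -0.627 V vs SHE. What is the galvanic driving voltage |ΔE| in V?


Driving voltage is the absolute potential difference.
|ΔE| = |-0.654 − (-0.627)| = 0.027 V

0.027 V


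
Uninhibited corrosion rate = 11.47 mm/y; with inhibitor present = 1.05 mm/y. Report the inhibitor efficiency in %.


Apply the inhibitor-efficiency definition: IE = (CR_blank − CR_inh)/CR_blank × 100
IE = (11.47 − 1.05) / 11.47 × 100
IE = 10.42 / 11.47 × 100 = 90.8 %

90.8 %


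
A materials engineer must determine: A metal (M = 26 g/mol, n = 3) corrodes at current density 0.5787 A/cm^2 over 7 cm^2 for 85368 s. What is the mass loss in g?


Apply Faraday's law: m = i*A*t*M / (n*F)
Total charge passed Q = i*A*t = 0.5787*7*85368 = 345817.2312 C
m = Q*M/(n*F) = 345817.2312*26/(3*96485) = 31.06268 g

31.06268 g


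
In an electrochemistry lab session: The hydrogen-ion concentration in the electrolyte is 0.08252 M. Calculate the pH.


pH = −log10[H+]
pH = −log10(0.08252) = 1.08

1.08


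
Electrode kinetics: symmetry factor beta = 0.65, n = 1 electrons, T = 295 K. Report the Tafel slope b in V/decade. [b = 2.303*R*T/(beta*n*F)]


Apply the Tafel slope relation: b = 2.303*R*T/(beta*n*F)
Numerator: 2.303 * 8.314 * 295 = 5648.41
Denominator: 0.65 * 1 * 96485 = 62715.25
b = 5648.41 / 62715.25 = 0.0901 V/decade

0.0901 V/decade


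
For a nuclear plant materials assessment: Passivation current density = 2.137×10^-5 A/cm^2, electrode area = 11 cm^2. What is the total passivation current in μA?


I = i_pass * A, then convert A → μA (×10^6)
I = 2.137×10^-5 * 11 * 10^6 = 235.07 μA

235.07 μA


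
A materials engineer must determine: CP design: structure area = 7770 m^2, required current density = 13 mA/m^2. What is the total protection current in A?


I = area * current density, then convert mA → A (÷1000)
I = 7770 * 13 / 1000 = 101.01 A

101.01 A


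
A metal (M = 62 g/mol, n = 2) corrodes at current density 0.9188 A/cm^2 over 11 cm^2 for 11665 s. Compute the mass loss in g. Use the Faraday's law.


Apply Faraday's law: m = i*A*t*M / (n*F)
Total charge passed Q = i*A*t = 0.9188*11*11665 = 117895.822 C
m = Q*M/(n*F) = 117895.822*62/(2*96485) = 37.87916 g

37.87916 g


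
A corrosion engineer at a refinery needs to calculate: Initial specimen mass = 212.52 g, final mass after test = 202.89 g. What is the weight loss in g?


Weight loss = initial − final
WL = 212.52 − 202.89 = 9.63 g

9.63 g


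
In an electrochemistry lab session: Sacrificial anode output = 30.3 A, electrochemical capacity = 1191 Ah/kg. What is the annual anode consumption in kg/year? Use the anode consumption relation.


Annual consumption = current * hours per year / capacity
Rate = 30.3 * 8760 / 1191 = 222.9 kg/year

222.9 kg/year


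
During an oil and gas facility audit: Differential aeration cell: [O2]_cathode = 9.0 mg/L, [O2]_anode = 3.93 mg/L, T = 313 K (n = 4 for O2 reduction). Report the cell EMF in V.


Apply the Nernst concentration-cell relation: E = (RT/nF)*ln(C_cathode/C_anode)
RT/nF = 8.314*313/(4*96485) = 0.00674271 V
ln(9.0/3.93) = 0.82859
E = 0.00674271 * 0.82859 = 0.00559 V

0.00559 V


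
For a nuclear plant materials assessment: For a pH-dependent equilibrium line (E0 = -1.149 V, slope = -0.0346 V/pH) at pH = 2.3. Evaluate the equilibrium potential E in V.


Apply the Pourbaix line equation: E = E0 + slope*pH
E = -1.149 + (-0.0346)*2.3 = -1.149 + (-0.07958) = -1.22858 V
Rounded to 4 decimal places: E = -1.2286 V

-1.2286 V


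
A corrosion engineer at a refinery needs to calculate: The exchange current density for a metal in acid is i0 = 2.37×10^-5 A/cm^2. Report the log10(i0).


i0 = 2.37×10^-5 A/cm^2
log10(i0) = -4.625

-4.625


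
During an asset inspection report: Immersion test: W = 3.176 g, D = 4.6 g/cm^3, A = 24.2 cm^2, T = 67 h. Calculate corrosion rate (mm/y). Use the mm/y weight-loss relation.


Apply the mm/y weight-loss relation: CR = 87600 * W / (D * A * T)
Numerator: 87600 * 3.176 = 278217.6
Denominator: 4.6 * 24.2 * 67 = 7458.44
CR = 278217.6 / 7458.44 = 37.302385 mm/y

37.302385 mm/y


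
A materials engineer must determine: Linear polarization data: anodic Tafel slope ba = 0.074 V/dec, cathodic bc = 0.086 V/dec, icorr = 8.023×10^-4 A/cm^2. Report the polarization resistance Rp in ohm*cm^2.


Apply the Stern-Geary equation: Rp = ba*bc / (2.303*icorr*(ba+bc))
ba*bc = 0.074*0.086 = 0.006364
ba+bc = 0.16; 2.303*icorr*(ba+bc) = 2.303*8.023×10^-4*0.16 = 2.956315×10^-4
Rp = 0.006364 / 2.956315×10^-4 = 21.53 ohm*cm^2

21.53 ohm*cm^2


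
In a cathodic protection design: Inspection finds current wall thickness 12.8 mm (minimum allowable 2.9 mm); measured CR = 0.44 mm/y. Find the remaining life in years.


Apply the remaining-life relation: RL = (t_current − t_min) / CR
RL = (12.8 − 2.9) / 0.44 = 9.9 / 0.44 = 22.5 years

22.5 years


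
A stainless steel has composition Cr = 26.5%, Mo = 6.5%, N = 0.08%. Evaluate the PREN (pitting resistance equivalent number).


Apply the PREN formula: PREN = Cr + 3.3*Mo + 16*N
PREN = 26.5 + 3.3*6.5 + 16*0.08
PREN = 26.5 + 21.45 + 1.28 = 49.23

49.23


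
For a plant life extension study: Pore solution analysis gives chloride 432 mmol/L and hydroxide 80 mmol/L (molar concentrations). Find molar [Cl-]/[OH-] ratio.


Threshold parameter = [Cl-] / [OH-] (molar basis; both in mmol/L, so units cancel)
Ratio = 432 / 80 = 5.4

5.4


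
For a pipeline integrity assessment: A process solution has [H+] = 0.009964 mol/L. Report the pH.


pH = −log10[H+]
pH = −log10(0.009964) = 2.0

2.0


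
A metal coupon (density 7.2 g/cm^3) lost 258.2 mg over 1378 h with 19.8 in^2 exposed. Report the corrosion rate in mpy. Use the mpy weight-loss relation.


Apply the mpy weight-loss relation: CR = 534 * W / (D * A * T)
Numerator: 534 * 258.2 = 137878.8
Denominator: 7.2 * 19.8 * 1378 = 196447.68
CR = 137878.8 / 196447.68 = 0.70186 mpy

0.70186 mpy


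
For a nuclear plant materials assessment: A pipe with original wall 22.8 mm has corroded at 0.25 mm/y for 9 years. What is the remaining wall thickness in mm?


Remaining wall = original − CR × time
t = 22.8 − 0.25*9 = 22.8 − 2.25 = 20.55 mm

20.55 mm


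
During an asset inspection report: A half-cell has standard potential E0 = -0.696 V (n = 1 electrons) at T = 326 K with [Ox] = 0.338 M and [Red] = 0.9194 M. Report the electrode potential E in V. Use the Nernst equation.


Apply the Nernst equation: E = E0 + (RT/nF)*ln([Ox]/[Red])
Step 1: RT/nF = 8.314*326/(1*96485) = 0.02809104 V
Step 2: [Ox]/[Red] = 0.338/0.9194 = 0.367631
Step 3: ln(0.367631) = -1.000676
Step 4: correction = 0.02809104 * -1.000676 = -0.0281 V
E = -0.696 + -0.0281 = -0.7241 V

-0.7241 V


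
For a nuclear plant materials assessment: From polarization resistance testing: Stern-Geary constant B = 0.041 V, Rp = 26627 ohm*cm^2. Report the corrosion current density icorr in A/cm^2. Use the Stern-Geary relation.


Apply the Stern-Geary relation: icorr = B / Rp
icorr = 0.041 / 26627 = 1.54×10^-6 A/cm^2

1.54×10^-6 A/cm^2


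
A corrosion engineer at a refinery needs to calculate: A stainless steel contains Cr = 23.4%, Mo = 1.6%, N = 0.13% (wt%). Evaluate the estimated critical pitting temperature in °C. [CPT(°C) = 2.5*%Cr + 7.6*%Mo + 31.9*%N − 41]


Apply the ASTM G48 empirical CPT estimate: CPT(°C) = 2.5*%Cr + 7.6*%Mo + 31.9*%N − 41
2.5*23.4 = 58.5; 7.6*1.6 = 12.16; 31.9*0.13 = 4.147
CPT = 58.5 + 12.16 + 4.147 − 41 = 33.807 °C
Rounded to 0.1 °C: CPT ≈ 33.8 °C

33.8 °C


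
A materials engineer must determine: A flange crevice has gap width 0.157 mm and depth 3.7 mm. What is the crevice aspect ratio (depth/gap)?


Aspect ratio = depth / gap
Ratio = 3.7 / 0.157 = 23.6

23.6


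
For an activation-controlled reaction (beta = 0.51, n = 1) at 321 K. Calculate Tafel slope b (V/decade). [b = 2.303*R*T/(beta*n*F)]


Apply the Tafel slope relation: b = 2.303*R*T/(beta*n*F)
Numerator: 2.303 * 8.314 * 321 = 6146.23
Denominator: 0.51 * 1 * 96485 = 49207.35
b = 6146.23 / 49207.35 = 0.1249 V/decade

0.1249 V/decade


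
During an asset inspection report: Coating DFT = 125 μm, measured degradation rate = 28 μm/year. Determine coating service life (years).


Service life = thickness / degradation rate
Life = 125 / 28 = 4.5 years

4.5 years


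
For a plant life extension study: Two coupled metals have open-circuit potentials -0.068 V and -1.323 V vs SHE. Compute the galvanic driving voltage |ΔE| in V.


Driving voltage is the absolute potential difference.
|ΔE| = |-0.068 − (-1.323)| = 1.255 V

1.255 V


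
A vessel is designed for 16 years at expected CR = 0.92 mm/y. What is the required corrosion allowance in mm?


Corrosion allowance = CR × design life
CA = 0.92 * 16 = 14.72 mm

14.72 mm


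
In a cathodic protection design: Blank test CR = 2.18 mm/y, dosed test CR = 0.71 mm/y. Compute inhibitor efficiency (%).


Apply the inhibitor-efficiency definition: IE = (CR_blank − CR_inh)/CR_blank × 100
IE = (2.18 − 0.71) / 2.18 × 100
IE = 1.47 / 2.18 × 100 = 67.4 %

67.4 %


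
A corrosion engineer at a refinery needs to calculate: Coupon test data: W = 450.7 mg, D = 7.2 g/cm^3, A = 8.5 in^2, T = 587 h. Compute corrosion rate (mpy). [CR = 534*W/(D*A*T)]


Apply the mpy weight-loss relation: CR = 534 * W / (D * A * T)
Numerator: 534 * 450.7 = 240673.8
Denominator: 7.2 * 8.5 * 587 = 35924.4
CR = 240673.8 / 35924.4 = 6.699 mpy

6.699 mpy


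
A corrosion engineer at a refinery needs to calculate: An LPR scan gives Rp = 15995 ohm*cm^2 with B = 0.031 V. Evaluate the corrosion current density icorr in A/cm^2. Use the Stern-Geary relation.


Apply the Stern-Geary relation: icorr = B / Rp
icorr = 0.031 / 15995 = 1.938×10^-6 A/cm^2

1.938×10^-6 A/cm^2


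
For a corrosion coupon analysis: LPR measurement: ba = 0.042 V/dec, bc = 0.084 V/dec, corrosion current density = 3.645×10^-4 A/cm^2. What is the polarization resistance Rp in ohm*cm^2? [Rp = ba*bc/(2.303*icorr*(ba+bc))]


Apply the Stern-Geary equation: Rp = ba*bc / (2.303*icorr*(ba+bc))
ba*bc = 0.042*0.084 = 0.003528
ba+bc = 0.126; 2.303*icorr*(ba+bc) = 2.303*3.645×10^-4*0.126 = 1.0576988×10^-4
Rp = 0.003528 / 1.0576988×10^-4 = 33.4 ohm*cm^2

33.4 ohm*cm^2


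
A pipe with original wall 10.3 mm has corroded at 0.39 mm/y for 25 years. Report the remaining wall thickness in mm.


Remaining wall = original − CR × time
t = 10.3 − 0.39*25 = 10.3 − 9.75 = 0.55 mm

0.55 mm


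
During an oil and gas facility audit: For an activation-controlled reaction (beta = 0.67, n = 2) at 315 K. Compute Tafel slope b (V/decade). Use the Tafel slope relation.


Apply the Tafel slope relation: b = 2.303*R*T/(beta*n*F)
Numerator: 2.303 * 8.314 * 315 = 6031.35
Denominator: 0.67 * 2 * 96485 = 129289.9
b = 6031.35 / 129289.9 = 0.0466 V/decade

0.0466 V/decade


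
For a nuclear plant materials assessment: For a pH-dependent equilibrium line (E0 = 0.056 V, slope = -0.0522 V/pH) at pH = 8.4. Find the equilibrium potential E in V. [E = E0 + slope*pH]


Apply the Pourbaix line equation: E = E0 + slope*pH
E = 0.056 + (-0.0522)*8.4 = 0.056 + (-0.43848) = -0.38248 V
Rounded to 4 decimal places: E = -0.3825 V

-0.3825 V


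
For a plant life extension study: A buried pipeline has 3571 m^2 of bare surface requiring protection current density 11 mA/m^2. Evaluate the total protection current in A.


I = area * current density, then convert mA → A (÷1000)
I = 3571 * 11 / 1000 = 39.28 A

39.28 A


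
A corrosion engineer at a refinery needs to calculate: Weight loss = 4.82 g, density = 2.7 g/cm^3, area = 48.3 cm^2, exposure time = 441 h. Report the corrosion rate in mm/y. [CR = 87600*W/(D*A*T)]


Apply the mm/y weight-loss relation: CR = 87600 * W / (D * A * T)
Numerator: 87600 * 4.82 = 422232.0
Denominator: 2.7 * 48.3 * 441 = 57510.81
CR = 422232.0 / 57510.81 = 7.34178 mm/y

7.34178 mm/y


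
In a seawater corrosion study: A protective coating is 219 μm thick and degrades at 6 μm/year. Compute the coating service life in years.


Service life = thickness / degradation rate
Life = 219 / 6 = 36.5 years

36.5 years


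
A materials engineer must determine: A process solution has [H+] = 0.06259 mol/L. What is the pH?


pH = −log10[H+]
pH = −log10(0.06259) = 1.2

1.2


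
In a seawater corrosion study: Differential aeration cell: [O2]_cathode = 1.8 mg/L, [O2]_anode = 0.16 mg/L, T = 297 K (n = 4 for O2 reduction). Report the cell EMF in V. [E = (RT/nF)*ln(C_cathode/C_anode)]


Apply the Nernst concentration-cell relation: E = (RT/nF)*ln(C_cathode/C_anode)
RT/nF = 8.314*297/(4*96485) = 0.00639804 V
ln(1.8/0.16) = 2.42037
E = 0.00639804 * 2.42037 = 0.01549 V

0.01549 V


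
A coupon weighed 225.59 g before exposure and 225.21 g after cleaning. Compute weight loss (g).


Weight loss = initial − final
WL = 225.59 − 225.21 = 0.38 g

0.38 g


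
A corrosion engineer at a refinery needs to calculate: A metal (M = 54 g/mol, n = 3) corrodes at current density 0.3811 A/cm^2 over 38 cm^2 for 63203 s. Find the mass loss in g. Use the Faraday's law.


Apply Faraday's law: m = i*A*t*M / (n*F)
Total charge passed Q = i*A*t = 0.3811*38*63203 = 915293.2054 C
m = Q*M/(n*F) = 915293.2054*54/(3*96485) = 170.75481 g

170.75481 g


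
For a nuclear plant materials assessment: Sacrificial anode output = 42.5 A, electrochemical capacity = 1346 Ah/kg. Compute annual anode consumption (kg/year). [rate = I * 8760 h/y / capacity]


Annual consumption = current * hours per year / capacity
Rate = 42.5 * 8760 / 1346 = 276.6 kg/year

276.6 kg/year


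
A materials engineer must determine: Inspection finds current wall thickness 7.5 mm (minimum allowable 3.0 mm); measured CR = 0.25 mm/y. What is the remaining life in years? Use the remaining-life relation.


Apply the remaining-life relation: RL = (t_current − t_min) / CR
RL = (7.5 − 3.0) / 0.25 = 4.5 / 0.25 = 18.0 years

18.0 years


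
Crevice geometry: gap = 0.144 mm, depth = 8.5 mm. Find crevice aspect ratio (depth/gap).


Aspect ratio = depth / gap
Ratio = 8.5 / 0.144 = 59.0

59.0


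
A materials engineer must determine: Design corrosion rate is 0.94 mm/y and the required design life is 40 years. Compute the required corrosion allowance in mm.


Corrosion allowance = CR × design life
CA = 0.94 * 40 = 37.6 mm

37.6 mm


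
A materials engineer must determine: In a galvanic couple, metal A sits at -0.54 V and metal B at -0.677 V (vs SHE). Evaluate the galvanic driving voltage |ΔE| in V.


Driving voltage is the absolute potential difference.
|ΔE| = |-0.54 − (-0.677)| = 0.137 V

0.137 V


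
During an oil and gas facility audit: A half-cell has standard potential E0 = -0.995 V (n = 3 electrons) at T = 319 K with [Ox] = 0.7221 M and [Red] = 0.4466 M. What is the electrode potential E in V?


Apply the Nernst equation: E = E0 + (RT/nF)*ln([Ox]/[Red])
Step 1: RT/nF = 8.314*319/(3*96485) = 0.00916262 V
Step 2: [Ox]/[Red] = 0.7221/0.4466 = 1.616883
Step 3: ln(1.616883) = 0.4805
Step 4: correction = 0.00916262 * 0.4805 = 0.0044 V
E = -0.995 + 0.0044 = -0.9906 V

-0.9906 V


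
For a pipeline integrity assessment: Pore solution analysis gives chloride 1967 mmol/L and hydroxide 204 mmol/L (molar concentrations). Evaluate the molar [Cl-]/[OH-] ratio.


Threshold parameter = [Cl-] / [OH-] (molar basis; both in mmol/L, so units cancel)
Ratio = 1967 / 204 = 9.64

9.64


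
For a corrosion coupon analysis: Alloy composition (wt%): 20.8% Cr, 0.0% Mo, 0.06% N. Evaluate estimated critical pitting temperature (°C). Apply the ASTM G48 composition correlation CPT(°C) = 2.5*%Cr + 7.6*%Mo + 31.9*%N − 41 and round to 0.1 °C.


Apply the ASTM G48 empirical CPT estimate: CPT(°C) = 2.5*%Cr + 7.6*%Mo + 31.9*%N − 41
2.5*20.8 = 52; 7.6*0.0 = 0; 31.9*0.06 = 1.914
CPT = 52 + 0 + 1.914 − 41 = 12.914 °C
Rounded to 0.1 °C: CPT ≈ 12.9 °C

12.9 °C


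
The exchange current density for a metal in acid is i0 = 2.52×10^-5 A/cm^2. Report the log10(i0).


i0 = 2.52×10^-5 A/cm^2
log10(i0) = -4.599

-4.599


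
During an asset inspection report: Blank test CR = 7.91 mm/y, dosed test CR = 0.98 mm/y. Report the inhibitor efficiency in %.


Apply the inhibitor-efficiency definition: IE = (CR_blank − CR_inh)/CR_blank × 100
IE = (7.91 − 0.98) / 7.91 × 100
IE = 6.93 / 7.91 × 100 = 87.6 %

87.6 %


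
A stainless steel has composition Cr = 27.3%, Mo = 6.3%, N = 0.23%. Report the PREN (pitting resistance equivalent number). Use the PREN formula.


Apply the PREN formula: PREN = Cr + 3.3*Mo + 16*N
PREN = 27.3 + 3.3*6.3 + 16*0.23
PREN = 27.3 + 20.79 + 3.68 = 51.77

51.77


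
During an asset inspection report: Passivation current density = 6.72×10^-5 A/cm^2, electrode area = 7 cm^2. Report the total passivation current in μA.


I = i_pass * A, then convert A → μA (×10^6)
I = 6.72×10^-5 * 7 * 10^6 = 470.4 μA

470.4 μA


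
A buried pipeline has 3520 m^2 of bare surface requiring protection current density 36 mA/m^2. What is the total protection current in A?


I = area * current density, then convert mA → A (÷1000)
I = 3520 * 36 / 1000 = 126.72 A

126.72 A


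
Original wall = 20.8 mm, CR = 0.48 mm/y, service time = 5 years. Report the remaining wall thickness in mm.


Remaining wall = original − CR × time
t = 20.8 − 0.48*5 = 20.8 − 2.4 = 18.4 mm

18.4 mm


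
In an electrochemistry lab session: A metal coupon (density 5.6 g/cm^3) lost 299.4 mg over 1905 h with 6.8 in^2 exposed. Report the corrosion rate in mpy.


Apply the mpy weight-loss relation: CR = 534 * W / (D * A * T)
Numerator: 534 * 299.4 = 159879.6
Denominator: 5.6 * 6.8 * 1905 = 72542.4
CR = 159879.6 / 72542.4 = 2.20395 mpy

2.20395 mpy


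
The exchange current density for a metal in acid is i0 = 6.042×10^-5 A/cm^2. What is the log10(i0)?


i0 = 6.042×10^-5 A/cm^2
log10(i0) = -4.219

-4.219


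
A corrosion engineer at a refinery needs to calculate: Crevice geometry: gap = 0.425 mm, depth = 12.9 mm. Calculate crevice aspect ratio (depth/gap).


Aspect ratio = depth / gap
Ratio = 12.9 / 0.425 = 30.4

30.4


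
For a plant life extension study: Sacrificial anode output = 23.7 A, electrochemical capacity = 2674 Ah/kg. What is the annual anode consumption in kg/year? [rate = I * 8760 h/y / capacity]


Annual consumption = current * hours per year / capacity
Rate = 23.7 * 8760 / 2674 = 77.6 kg/year

77.6 kg/year


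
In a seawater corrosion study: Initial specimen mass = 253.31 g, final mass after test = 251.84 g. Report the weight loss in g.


Weight loss = initial − final
WL = 253.31 − 251.84 = 1.47 g

1.47 g


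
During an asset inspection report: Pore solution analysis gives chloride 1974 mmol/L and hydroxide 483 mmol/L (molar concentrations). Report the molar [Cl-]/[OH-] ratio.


Threshold parameter = [Cl-] / [OH-] (molar basis; both in mmol/L, so units cancel)
Ratio = 1974 / 483 = 4.09

4.09


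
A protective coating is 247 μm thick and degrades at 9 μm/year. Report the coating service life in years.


Service life = thickness / degradation rate
Life = 247 / 9 = 27.4 years

27.4 years


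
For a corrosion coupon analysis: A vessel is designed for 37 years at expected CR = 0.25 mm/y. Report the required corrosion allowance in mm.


Corrosion allowance = CR × design life
CA = 0.25 * 37 = 9.25 mm

9.25 mm


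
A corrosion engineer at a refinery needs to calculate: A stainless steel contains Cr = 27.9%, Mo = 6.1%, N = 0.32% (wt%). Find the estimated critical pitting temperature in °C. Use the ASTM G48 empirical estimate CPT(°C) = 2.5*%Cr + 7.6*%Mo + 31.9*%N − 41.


Apply the ASTM G48 empirical CPT estimate: CPT(°C) = 2.5*%Cr + 7.6*%Mo + 31.9*%N − 41
2.5*27.9 = 69.75; 7.6*6.1 = 46.36; 31.9*0.32 = 10.208
CPT = 69.75 + 46.36 + 10.208 − 41 = 85.318 °C
Rounded to 0.1 °C: CPT ≈ 85.3 °C

85.3 °C


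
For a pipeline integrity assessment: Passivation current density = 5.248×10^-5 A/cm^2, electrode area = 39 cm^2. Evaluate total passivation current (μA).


I = i_pass * A, then convert A → μA (×10^6)
I = 5.248×10^-5 * 39 * 10^6 = 2046.72 μA

2046.72 μA


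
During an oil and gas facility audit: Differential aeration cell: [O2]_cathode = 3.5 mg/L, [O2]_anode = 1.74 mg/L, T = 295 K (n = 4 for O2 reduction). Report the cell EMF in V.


Apply the Nernst concentration-cell relation: E = (RT/nF)*ln(C_cathode/C_anode)
RT/nF = 8.314*295/(4*96485) = 0.00635495 V
ln(3.5/1.74) = 0.69888
E = 0.00635495 * 0.69888 = 0.00444 V

0.00444 V


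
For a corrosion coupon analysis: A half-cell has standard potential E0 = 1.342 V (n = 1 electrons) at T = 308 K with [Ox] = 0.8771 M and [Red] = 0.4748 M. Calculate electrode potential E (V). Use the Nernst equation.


Apply the Nernst equation: E = E0 + (RT/nF)*ln([Ox]/[Red])
Step 1: RT/nF = 8.314*308/(1*96485) = 0.02654 V
Step 2: [Ox]/[Red] = 0.8771/0.4748 = 1.847304
Step 3: ln(1.847304) = 0.613727
Step 4: correction = 0.02654 * 0.613727 = 0.016 V
E = 1.342 + 0.016 = 1.358 V

1.358 V


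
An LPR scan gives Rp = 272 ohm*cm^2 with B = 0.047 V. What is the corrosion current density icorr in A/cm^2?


Apply the Stern-Geary relation: icorr = B / Rp
icorr = 0.047 / 272 = 1.728×10^-4 A/cm^2

1.728×10^-4 A/cm^2


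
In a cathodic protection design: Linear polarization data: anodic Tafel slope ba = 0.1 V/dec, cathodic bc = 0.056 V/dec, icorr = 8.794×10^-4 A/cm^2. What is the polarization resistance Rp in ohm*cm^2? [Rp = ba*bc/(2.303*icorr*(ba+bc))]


Apply the Stern-Geary equation: Rp = ba*bc / (2.303*icorr*(ba+bc))
ba*bc = 0.1*0.056 = 0.0056
ba+bc = 0.156; 2.303*icorr*(ba+bc) = 2.303*8.794×10^-4*0.156 = 3.1594028×10^-4
Rp = 0.0056 / 3.1594028×10^-4 = 17.7 ohm*cm^2

17.7 ohm*cm^2


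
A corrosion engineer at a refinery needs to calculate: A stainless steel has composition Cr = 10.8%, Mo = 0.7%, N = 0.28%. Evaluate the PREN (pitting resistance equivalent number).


Apply the PREN formula: PREN = Cr + 3.3*Mo + 16*N
PREN = 10.8 + 3.3*0.7 + 16*0.28
PREN = 10.8 + 2.31 + 4.48 = 17.59

17.59


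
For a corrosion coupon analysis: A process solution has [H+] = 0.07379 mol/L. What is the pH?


pH = −log10[H+]
pH = −log10(0.07379) = 1.13

1.13


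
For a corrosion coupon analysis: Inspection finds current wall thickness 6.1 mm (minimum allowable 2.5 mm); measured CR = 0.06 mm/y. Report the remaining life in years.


Apply the remaining-life relation: RL = (t_current − t_min) / CR
RL = (6.1 − 2.5) / 0.06 = 3.6 / 0.06 = 60.0 years

60.0 years


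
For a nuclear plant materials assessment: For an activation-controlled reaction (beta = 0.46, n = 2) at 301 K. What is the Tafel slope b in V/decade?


Apply the Tafel slope relation: b = 2.303*R*T/(beta*n*F)
Numerator: 2.303 * 8.314 * 301 = 5763.29
Denominator: 0.46 * 2 * 96485 = 88766.2
b = 5763.29 / 88766.2 = 0.0649 V/decade

0.0649 V/decade


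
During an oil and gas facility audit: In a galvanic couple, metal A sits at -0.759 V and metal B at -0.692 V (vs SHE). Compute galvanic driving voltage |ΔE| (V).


Driving voltage is the absolute potential difference.
|ΔE| = |-0.759 − (-0.692)| = 0.067 V

0.067 V


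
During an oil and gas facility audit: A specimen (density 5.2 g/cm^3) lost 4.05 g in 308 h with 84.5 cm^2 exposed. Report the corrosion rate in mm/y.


Apply the mm/y weight-loss relation: CR = 87600 * W / (D * A * T)
Numerator: 87600 * 4.05 = 354780.0
Denominator: 5.2 * 84.5 * 308 = 135335.2
CR = 354780.0 / 135335.2 = 2.6215 mm/y

2.6215 mm/y


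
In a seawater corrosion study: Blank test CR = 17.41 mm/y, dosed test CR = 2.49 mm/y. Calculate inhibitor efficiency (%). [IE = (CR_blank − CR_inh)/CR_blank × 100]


Apply the inhibitor-efficiency definition: IE = (CR_blank − CR_inh)/CR_blank × 100
IE = (17.41 − 2.49) / 17.41 × 100
IE = 14.92 / 17.41 × 100 = 85.7 %

85.7 %


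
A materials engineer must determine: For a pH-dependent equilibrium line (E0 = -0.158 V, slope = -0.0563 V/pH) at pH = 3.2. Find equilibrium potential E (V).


Apply the Pourbaix line equation: E = E0 + slope*pH
E = -0.158 + (-0.0563)*3.2 = -0.158 + (-0.18016) = -0.33816 V
Rounded to 3 decimal places: E = -0.338 V

-0.338 V


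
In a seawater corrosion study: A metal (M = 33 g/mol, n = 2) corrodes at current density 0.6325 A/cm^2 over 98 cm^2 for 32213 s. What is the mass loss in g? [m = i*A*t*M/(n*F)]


Apply Faraday's law: m = i*A*t*M / (n*F)
Total charge passed Q = i*A*t = 0.6325*98*32213 = 1996722.805 C
m = Q*M/(n*F) = 1996722.805*33/(2*96485) = 341.462 g

341.462 g


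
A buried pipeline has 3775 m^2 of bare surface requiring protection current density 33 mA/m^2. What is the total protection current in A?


I = area * current density, then convert mA → A (÷1000)
I = 3775 * 33 / 1000 = 124.58 A

124.58 A


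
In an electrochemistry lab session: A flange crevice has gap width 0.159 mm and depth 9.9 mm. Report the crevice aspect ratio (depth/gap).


Aspect ratio = depth / gap
Ratio = 9.9 / 0.159 = 62.3

62.3


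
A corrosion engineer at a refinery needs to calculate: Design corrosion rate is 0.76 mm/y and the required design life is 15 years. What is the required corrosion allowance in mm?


Corrosion allowance = CR × design life
CA = 0.76 * 15 = 11.4 mm

11.4 mm


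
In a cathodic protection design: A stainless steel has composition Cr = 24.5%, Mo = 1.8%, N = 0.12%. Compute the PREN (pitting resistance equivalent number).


Apply the PREN formula: PREN = Cr + 3.3*Mo + 16*N
PREN = 24.5 + 3.3*1.8 + 16*0.12
PREN = 24.5 + 5.94 + 1.92 = 32.36

32.36


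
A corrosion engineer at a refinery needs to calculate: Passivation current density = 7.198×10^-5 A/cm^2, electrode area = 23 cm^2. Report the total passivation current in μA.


I = i_pass * A, then convert A → μA (×10^6)
I = 7.198×10^-5 * 23 * 10^6 = 1655.54 μA

1655.54 μA


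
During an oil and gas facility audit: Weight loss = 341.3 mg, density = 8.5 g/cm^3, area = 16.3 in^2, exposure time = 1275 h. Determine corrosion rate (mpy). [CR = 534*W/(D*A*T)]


Apply the mpy weight-loss relation: CR = 534 * W / (D * A * T)
Numerator: 534 * 341.3 = 182254.2
Denominator: 8.5 * 16.3 * 1275 = 176651.25
CR = 182254.2 / 176651.25 = 1.032 mpy

1.032 mpy
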